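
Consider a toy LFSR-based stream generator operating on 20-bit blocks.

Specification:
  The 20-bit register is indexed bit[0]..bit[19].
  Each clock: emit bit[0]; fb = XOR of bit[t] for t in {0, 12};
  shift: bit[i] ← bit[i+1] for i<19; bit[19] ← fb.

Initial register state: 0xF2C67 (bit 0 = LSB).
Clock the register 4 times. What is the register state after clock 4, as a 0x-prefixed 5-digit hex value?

reg_0 = 0xF2C67
clock 1: out=1, reg = 0xF9633
clock 2: out=1, reg = 0x7CB19
clock 3: out=1, reg = 0xBE58C
clock 4: out=0, reg = 0x5F2C6

0x5F2C6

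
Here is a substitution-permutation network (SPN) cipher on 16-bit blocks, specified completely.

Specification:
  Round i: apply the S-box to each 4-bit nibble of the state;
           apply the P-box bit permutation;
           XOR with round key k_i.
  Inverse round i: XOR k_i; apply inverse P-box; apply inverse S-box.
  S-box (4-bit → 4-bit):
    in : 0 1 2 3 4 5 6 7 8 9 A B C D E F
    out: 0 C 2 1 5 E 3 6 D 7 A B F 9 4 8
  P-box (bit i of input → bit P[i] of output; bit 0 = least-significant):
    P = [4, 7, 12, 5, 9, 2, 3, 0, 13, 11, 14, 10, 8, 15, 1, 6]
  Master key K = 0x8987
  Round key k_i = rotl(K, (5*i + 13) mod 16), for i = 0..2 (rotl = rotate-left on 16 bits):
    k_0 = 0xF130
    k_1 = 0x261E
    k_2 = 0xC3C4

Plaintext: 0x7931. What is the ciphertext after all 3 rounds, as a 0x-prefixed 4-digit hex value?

s_0 = plaintext = 0x7931
s_1 = Round(s_0, k_0) = 0x0B12
s_2 = Round(s_1, k_1) = 0x0A97
s_3 = Round(s_2, k_2) = 0xDD48

0xDD48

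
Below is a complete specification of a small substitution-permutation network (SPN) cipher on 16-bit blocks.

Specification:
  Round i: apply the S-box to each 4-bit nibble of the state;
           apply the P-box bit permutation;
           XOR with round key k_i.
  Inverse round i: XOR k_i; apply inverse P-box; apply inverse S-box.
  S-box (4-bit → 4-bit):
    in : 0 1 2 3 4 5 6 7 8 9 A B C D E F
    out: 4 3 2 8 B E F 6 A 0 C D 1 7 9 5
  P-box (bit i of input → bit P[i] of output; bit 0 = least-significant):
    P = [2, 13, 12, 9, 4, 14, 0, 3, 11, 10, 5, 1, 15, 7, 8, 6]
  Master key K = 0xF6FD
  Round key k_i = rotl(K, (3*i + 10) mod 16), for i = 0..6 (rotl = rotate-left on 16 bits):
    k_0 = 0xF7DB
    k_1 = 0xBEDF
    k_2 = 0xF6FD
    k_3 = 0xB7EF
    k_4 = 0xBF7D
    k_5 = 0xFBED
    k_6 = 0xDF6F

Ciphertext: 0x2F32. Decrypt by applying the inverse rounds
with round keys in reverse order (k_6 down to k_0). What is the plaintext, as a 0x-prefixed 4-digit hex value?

0x33EB

s_0 = ciphertext = 0x2F32
s_1 = InvRound(s_0, k_6) = 0xE96D
s_2 = InvRound(s_1, k_5) = 0x299A
s_3 = InvRound(s_2, k_4) = 0x450B
s_4 = InvRound(s_3, k_3) = 0x4026
s_5 = InvRound(s_4, k_2) = 0x48B5
s_6 = InvRound(s_5, k_1) = 0xE585
s_7 = InvRound(s_6, k_0) = 0x33EB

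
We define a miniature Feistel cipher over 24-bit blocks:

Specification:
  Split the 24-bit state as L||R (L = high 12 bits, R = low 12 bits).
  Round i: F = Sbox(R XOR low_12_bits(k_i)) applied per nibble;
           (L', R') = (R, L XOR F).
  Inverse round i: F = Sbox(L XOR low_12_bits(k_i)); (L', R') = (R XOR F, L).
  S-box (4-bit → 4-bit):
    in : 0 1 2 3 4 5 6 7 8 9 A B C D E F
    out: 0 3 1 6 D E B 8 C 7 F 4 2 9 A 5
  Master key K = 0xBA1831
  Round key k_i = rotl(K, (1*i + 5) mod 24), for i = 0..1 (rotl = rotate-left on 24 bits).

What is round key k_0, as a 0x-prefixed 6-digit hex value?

0x430637

K = 0xBA1831
k_0 = rotl(K, (1*0+5) mod 24) = rotl(K, 5) = 0x430637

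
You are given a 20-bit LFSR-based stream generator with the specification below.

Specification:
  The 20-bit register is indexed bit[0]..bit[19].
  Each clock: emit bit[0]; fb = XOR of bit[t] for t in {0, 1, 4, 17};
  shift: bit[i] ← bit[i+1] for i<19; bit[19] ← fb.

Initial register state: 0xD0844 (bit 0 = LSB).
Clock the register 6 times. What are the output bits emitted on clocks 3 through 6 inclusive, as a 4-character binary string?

1000

reg_0 = 0xD0844
clock 1: out=0, reg = 0x68422
clock 2: out=0, reg = 0x34211
clock 3: out=1, reg = 0x9A108
clock 4: out=0, reg = 0x4D084
clock 5: out=0, reg = 0x26842
clock 6: out=0, reg = 0x13421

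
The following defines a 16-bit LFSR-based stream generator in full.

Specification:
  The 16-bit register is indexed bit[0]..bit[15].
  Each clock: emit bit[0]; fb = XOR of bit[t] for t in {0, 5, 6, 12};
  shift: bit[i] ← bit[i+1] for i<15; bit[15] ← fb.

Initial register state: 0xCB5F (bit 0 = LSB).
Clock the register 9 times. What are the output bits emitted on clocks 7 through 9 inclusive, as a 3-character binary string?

reg_0 = 0xCB5F
clock 1: out=1, reg = 0x65AF
clock 2: out=1, reg = 0x32D7
clock 3: out=1, reg = 0x996B
clock 4: out=1, reg = 0x4CB5
clock 5: out=1, reg = 0x265A
clock 6: out=0, reg = 0x932D
clock 7: out=1, reg = 0xC996
clock 8: out=0, reg = 0x64CB
clock 9: out=1, reg = 0x3265

101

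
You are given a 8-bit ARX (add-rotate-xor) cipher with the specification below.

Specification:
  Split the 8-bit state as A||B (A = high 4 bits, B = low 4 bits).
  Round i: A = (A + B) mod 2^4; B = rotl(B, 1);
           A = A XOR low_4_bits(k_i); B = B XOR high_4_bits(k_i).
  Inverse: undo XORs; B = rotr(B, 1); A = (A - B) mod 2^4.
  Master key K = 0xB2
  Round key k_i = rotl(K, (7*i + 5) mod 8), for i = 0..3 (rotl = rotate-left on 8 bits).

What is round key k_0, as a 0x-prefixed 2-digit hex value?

0x56

K = 0xB2
k_0 = rotl(K, (7*0+5) mod 8) = rotl(K, 5) = 0x56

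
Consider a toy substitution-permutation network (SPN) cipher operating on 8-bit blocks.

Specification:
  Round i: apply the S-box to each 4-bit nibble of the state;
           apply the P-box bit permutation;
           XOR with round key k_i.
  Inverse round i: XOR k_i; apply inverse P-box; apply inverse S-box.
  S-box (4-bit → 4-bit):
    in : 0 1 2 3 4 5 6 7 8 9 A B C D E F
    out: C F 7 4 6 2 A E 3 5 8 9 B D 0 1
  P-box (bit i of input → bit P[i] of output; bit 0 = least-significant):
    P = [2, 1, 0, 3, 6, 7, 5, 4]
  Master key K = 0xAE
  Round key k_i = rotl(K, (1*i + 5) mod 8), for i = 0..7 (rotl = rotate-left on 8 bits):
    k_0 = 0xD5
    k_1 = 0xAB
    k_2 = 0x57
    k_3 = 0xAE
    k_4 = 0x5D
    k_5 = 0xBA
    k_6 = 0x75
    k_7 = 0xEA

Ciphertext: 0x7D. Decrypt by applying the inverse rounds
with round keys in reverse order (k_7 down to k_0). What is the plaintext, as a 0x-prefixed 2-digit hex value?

s_0 = ciphertext = 0x7D
s_1 = InvRound(s_0, k_7) = 0x62
s_2 = InvRound(s_1, k_6) = 0xA2
s_3 = InvRound(s_2, k_5) = 0xAA
s_4 = InvRound(s_3, k_4) = 0x12
s_5 = InvRound(s_4, k_3) = 0x7B
s_6 = InvRound(s_5, k_2) = 0x3B
s_7 = InvRound(s_6, k_1) = 0x6E
s_8 = InvRound(s_7, k_0) = 0x77

0x77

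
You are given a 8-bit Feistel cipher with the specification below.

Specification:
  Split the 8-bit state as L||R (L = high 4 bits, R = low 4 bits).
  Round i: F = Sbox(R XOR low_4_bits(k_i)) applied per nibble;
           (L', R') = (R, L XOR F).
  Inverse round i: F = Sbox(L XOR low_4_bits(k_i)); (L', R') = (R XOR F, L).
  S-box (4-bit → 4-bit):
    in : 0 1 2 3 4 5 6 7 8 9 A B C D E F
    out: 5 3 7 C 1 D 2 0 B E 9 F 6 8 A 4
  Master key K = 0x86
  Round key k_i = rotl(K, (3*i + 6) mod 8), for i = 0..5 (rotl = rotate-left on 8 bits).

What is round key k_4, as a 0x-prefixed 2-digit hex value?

K = 0x86
k_0 = rotl(K, (3*0+6) mod 8) = rotl(K, 6) = 0xA1
k_1 = rotl(K, (3*1+6) mod 8) = rotl(K, 1) = 0x0D
k_2 = rotl(K, (3*2+6) mod 8) = rotl(K, 4) = 0x68
k_3 = rotl(K, (3*3+6) mod 8) = rotl(K, 7) = 0x43
k_4 = rotl(K, (3*4+6) mod 8) = rotl(K, 2) = 0x1A

0x1A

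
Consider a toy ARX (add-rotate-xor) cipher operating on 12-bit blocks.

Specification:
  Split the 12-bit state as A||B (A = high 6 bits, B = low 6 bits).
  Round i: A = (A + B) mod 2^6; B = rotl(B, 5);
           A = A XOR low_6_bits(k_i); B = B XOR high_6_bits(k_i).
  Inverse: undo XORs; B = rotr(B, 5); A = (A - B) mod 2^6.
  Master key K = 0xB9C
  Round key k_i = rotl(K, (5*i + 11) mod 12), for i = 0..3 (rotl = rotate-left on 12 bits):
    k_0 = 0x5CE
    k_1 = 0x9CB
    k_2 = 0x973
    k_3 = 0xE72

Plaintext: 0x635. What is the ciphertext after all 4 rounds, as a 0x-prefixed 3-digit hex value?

0xF9F

s_0 = plaintext = 0x635
s_1 = Round(s_0, k_0) = 0x0ED
s_2 = Round(s_1, k_1) = 0xED1
s_3 = Round(s_2, k_2) = 0xFCD
s_4 = Round(s_3, k_3) = 0xF9F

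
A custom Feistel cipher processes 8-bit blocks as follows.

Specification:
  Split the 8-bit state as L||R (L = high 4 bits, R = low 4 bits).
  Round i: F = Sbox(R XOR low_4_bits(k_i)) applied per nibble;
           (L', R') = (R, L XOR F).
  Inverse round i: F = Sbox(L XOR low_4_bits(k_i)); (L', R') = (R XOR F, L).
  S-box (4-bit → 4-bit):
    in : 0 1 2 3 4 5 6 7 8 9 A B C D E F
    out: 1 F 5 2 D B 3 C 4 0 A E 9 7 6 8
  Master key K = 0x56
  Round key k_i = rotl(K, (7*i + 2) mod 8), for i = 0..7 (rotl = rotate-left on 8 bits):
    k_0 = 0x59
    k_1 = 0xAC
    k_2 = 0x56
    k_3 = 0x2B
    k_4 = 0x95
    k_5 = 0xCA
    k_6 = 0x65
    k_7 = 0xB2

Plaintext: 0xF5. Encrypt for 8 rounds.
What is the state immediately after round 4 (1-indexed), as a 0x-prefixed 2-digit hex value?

0x68

s_0 = plaintext = 0xF5
s_1 = Round(s_0, k_0) = 0x56
s_2 = Round(s_1, k_1) = 0x6F
s_3 = Round(s_2, k_2) = 0xF6
s_4 = Round(s_3, k_3) = 0x68
s_5 = Round(s_4, k_4) = 0x81
s_6 = Round(s_5, k_5) = 0x16
s_7 = Round(s_6, k_6) = 0x63
s_8 = Round(s_7, k_7) = 0x39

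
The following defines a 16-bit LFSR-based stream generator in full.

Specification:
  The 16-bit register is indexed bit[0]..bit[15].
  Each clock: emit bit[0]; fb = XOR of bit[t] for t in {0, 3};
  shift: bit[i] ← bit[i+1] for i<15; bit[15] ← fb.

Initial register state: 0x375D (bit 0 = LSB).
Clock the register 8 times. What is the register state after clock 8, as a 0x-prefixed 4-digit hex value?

reg_0 = 0x375D
clock 1: out=1, reg = 0x1BAE
clock 2: out=0, reg = 0x8DD7
clock 3: out=1, reg = 0xC6EB
clock 4: out=1, reg = 0x6375
clock 5: out=1, reg = 0xB1BA
clock 6: out=0, reg = 0xD8DD
clock 7: out=1, reg = 0x6C6E
clock 8: out=0, reg = 0xB637

0xB637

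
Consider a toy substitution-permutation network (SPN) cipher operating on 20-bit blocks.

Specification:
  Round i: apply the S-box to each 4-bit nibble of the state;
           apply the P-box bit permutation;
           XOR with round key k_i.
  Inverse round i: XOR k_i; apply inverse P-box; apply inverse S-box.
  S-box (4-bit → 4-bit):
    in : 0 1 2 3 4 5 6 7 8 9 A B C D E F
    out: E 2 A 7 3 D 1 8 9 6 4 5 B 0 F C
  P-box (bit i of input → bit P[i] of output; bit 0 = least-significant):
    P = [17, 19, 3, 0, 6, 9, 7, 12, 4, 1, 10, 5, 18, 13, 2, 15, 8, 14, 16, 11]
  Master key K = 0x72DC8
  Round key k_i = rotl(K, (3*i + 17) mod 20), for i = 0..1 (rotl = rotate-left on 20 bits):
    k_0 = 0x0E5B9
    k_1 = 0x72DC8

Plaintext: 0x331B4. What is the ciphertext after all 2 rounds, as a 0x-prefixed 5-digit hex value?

0x2B5D3

s_0 = plaintext = 0x331B4
s_1 = Round(s_0, k_0) = 0xF847F
s_2 = Round(s_1, k_1) = 0x2B5D3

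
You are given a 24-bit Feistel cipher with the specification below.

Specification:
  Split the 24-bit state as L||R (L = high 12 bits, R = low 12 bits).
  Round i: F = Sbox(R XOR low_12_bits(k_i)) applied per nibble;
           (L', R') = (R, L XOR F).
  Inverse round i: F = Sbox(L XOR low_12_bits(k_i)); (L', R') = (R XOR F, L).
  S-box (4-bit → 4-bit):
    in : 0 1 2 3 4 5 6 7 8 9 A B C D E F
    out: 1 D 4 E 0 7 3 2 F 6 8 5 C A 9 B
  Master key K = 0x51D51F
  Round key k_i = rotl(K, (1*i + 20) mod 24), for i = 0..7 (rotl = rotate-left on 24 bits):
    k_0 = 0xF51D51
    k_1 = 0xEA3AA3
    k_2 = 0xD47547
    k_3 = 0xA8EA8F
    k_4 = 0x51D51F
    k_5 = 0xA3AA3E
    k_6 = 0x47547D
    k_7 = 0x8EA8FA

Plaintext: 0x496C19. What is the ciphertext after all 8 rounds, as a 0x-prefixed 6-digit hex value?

0x907478

s_0 = plaintext = 0x496C19
s_1 = Round(s_0, k_0) = 0xC19999
s_2 = Round(s_1, k_1) = 0x9992F1
s_3 = Round(s_2, k_2) = 0x2F1BCA
s_4 = Round(s_3, k_3) = 0xBCAFF6
s_5 = Round(s_4, k_4) = 0xFF635C
s_6 = Round(s_5, k_5) = 0x35C9C2
s_7 = Round(s_6, k_6) = 0x9C2907
s_8 = Round(s_7, k_7) = 0x907478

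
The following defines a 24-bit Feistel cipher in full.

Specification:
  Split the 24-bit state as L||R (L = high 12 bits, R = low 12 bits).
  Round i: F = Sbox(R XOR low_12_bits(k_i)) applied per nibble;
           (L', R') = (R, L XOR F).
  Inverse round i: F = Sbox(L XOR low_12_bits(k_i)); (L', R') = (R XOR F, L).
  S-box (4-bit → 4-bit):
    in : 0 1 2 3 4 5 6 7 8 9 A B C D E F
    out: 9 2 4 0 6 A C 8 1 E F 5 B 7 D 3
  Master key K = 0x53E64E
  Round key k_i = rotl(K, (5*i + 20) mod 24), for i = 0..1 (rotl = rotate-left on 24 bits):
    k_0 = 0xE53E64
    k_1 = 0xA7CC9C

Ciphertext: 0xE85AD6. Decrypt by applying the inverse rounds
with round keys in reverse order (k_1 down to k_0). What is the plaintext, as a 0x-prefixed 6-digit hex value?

0x76EEF8

s_0 = ciphertext = 0xE85AD6
s_1 = InvRound(s_0, k_1) = 0xEF8E85
s_2 = InvRound(s_1, k_0) = 0x76EEF8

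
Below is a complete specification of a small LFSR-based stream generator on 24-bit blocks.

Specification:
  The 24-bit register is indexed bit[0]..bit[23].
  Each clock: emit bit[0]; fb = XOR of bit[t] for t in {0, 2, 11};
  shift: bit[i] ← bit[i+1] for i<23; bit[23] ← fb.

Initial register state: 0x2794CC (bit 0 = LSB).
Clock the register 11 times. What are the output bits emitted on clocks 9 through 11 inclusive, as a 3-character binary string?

001

reg_0 = 0x2794CC
clock 1: out=0, reg = 0x93CA66
clock 2: out=0, reg = 0x49E533
clock 3: out=1, reg = 0xA4F299
clock 4: out=1, reg = 0xD2794C
clock 5: out=0, reg = 0x693CA6
clock 6: out=0, reg = 0x349E53
clock 7: out=1, reg = 0x1A4F29
clock 8: out=1, reg = 0x0D2794
clock 9: out=0, reg = 0x8693CA
clock 10: out=0, reg = 0x4349E5
clock 11: out=1, reg = 0xA1A4F2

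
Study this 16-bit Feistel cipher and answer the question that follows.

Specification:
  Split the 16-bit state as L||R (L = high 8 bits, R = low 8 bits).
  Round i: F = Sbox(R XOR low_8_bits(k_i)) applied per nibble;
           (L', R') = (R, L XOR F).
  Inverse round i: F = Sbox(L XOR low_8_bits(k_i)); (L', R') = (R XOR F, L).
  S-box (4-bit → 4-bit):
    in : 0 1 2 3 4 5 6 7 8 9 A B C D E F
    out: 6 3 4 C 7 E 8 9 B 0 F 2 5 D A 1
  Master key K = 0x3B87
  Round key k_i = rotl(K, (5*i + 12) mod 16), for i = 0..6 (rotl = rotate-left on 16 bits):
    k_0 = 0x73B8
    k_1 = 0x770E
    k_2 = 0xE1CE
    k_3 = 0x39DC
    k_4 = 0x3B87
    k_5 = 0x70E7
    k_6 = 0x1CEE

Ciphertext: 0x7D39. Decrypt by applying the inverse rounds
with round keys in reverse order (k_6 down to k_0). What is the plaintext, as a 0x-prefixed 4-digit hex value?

s_0 = ciphertext = 0x7D39
s_1 = InvRound(s_0, k_6) = 0x357D
s_2 = InvRound(s_1, k_5) = 0xA935
s_3 = InvRound(s_2, k_4) = 0x7FA9
s_4 = InvRound(s_3, k_3) = 0x557F
s_5 = InvRound(s_4, k_2) = 0x7D55
s_6 = InvRound(s_5, k_1) = 0xC97D
s_7 = InvRound(s_6, k_0) = 0xEEC9

0xEEC9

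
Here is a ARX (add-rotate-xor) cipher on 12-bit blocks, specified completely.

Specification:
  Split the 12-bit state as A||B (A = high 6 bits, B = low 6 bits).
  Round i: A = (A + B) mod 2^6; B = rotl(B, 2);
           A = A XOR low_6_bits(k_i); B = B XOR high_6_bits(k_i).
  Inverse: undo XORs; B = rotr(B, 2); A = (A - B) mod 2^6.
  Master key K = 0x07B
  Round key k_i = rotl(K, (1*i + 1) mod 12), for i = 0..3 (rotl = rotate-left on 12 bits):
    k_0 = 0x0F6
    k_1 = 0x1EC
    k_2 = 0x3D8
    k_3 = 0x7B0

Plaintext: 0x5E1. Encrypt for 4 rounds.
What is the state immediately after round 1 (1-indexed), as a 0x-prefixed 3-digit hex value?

s_0 = plaintext = 0x5E1
s_1 = Round(s_0, k_0) = 0x385
s_2 = Round(s_1, k_1) = 0xFD3
s_3 = Round(s_2, k_2) = 0x282
s_4 = Round(s_3, k_3) = 0xF16

0x385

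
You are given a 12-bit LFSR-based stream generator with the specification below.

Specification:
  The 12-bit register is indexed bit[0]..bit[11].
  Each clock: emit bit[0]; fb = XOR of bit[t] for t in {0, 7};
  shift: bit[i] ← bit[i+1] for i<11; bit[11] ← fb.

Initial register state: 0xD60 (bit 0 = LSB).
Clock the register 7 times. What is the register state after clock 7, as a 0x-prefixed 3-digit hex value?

reg_0 = 0xD60
clock 1: out=0, reg = 0x6B0
clock 2: out=0, reg = 0xB58
clock 3: out=0, reg = 0x5AC
clock 4: out=0, reg = 0xAD6
clock 5: out=0, reg = 0xD6B
clock 6: out=1, reg = 0xEB5
clock 7: out=1, reg = 0x75A

0x75A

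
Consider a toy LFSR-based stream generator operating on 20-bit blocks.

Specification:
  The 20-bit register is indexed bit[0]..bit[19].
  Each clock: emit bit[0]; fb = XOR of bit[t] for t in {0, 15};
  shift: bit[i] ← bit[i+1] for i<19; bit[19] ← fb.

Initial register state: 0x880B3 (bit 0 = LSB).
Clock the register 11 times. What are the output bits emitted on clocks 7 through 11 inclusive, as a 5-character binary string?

01000

reg_0 = 0x880B3
clock 1: out=1, reg = 0x44059
clock 2: out=1, reg = 0xA202C
clock 3: out=0, reg = 0x51016
clock 4: out=0, reg = 0x2880B
clock 5: out=1, reg = 0x14405
clock 6: out=1, reg = 0x8A202
clock 7: out=0, reg = 0xC5101
clock 8: out=1, reg = 0xE2880
clock 9: out=0, reg = 0x71440
clock 10: out=0, reg = 0x38A20
clock 11: out=0, reg = 0x9C510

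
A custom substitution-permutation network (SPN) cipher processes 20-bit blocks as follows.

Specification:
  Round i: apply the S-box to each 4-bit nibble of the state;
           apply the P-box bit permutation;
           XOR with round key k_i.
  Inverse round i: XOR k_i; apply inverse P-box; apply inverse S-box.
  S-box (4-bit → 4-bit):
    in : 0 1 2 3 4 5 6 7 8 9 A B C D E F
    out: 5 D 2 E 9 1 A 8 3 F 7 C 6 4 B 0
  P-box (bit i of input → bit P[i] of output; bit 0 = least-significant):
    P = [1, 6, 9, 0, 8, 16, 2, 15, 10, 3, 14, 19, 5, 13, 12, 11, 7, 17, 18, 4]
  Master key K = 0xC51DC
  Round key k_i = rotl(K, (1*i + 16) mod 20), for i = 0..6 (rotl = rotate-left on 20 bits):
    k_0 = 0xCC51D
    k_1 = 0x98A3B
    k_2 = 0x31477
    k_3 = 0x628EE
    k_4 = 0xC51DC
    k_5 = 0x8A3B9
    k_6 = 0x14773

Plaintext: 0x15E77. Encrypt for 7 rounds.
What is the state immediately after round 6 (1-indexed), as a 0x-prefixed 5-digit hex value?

0xB75D2

s_0 = plaintext = 0x15E77
s_1 = Round(s_0, k_0) = 0x041A4
s_2 = Round(s_1, k_1) = 0x4C79C
s_3 = Round(s_2, k_2) = 0xAA7A3
s_4 = Round(s_3, k_3) = 0x91B0B
s_5 = Round(s_4, k_4) = 0x20A69
s_6 = Round(s_5, k_5) = 0xB75D2
s_7 = Round(s_6, k_6) = 0x54B27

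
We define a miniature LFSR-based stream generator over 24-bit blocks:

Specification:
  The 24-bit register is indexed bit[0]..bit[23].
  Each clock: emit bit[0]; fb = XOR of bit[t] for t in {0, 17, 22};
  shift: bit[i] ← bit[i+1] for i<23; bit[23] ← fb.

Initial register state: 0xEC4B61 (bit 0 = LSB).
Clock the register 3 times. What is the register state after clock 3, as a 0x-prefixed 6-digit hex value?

reg_0 = 0xEC4B61
clock 1: out=1, reg = 0x7625B0
clock 2: out=0, reg = 0x3B12D8
clock 3: out=0, reg = 0x9D896C

0x9D896C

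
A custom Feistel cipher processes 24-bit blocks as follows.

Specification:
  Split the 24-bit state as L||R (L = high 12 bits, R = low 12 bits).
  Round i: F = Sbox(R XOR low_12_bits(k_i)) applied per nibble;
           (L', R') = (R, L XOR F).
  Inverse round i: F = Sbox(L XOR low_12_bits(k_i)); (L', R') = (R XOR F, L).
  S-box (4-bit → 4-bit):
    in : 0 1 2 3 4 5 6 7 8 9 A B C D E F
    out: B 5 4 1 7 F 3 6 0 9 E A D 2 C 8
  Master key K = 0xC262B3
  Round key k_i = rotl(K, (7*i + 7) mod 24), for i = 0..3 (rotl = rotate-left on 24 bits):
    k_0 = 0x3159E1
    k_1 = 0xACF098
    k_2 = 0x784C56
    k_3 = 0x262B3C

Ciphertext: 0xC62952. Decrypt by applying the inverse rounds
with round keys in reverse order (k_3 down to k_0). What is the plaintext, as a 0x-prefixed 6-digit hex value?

0xAA7DC0

s_0 = ciphertext = 0xC62952
s_1 = InvRound(s_0, k_3) = 0xFAEC62
s_2 = InvRound(s_1, k_2) = 0xDE2FAE
s_3 = InvRound(s_2, k_1) = 0xDC0DE2
s_4 = InvRound(s_3, k_0) = 0xAA7DC0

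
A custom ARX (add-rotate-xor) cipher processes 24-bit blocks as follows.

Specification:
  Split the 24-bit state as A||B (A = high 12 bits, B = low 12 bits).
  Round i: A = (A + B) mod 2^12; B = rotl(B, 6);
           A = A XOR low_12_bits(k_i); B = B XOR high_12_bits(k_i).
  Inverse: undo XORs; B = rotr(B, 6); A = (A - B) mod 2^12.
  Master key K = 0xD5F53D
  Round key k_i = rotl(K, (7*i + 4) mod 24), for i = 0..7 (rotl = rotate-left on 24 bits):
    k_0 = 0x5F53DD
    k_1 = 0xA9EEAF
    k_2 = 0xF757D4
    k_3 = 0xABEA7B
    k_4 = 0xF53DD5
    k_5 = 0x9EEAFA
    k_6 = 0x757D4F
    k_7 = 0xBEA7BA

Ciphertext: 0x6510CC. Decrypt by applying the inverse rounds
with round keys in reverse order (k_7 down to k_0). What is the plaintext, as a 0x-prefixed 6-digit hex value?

s_0 = ciphertext = 0x6510CC
s_1 = InvRound(s_0, k_7) = 0x83F9AC
s_2 = InvRound(s_1, k_6) = 0x675EFB
s_3 = InvRound(s_2, k_5) = 0x73355C
s_4 = InvRound(s_3, k_4) = 0x6FE3E8
s_5 = InvRound(s_4, k_3) = 0x6E05A5
s_6 = InvRound(s_5, k_2) = 0xD0942B
s_7 = InvRound(s_6, k_1) = 0x62CD7A
s_8 = InvRound(s_7, k_0) = 0x20F3E2

0x20F3E2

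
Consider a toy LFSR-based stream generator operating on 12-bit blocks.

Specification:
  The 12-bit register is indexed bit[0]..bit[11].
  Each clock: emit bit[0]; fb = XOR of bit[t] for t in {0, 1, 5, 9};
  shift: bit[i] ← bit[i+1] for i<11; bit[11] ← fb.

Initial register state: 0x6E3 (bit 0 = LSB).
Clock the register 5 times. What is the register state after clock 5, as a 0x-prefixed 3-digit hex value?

reg_0 = 0x6E3
clock 1: out=1, reg = 0x371
clock 2: out=1, reg = 0x9B8
clock 3: out=0, reg = 0xCDC
clock 4: out=0, reg = 0x66E
clock 5: out=0, reg = 0xB37

0xB37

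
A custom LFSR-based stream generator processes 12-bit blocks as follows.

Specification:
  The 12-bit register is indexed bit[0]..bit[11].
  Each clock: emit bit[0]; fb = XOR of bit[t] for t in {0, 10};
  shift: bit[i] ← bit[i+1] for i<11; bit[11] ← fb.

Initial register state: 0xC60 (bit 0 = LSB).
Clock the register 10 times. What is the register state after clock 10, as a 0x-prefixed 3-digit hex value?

0x07F

reg_0 = 0xC60
clock 1: out=0, reg = 0xE30
clock 2: out=0, reg = 0xF18
clock 3: out=0, reg = 0xF8C
clock 4: out=0, reg = 0xFC6
clock 5: out=0, reg = 0xFE3
clock 6: out=1, reg = 0x7F1
clock 7: out=1, reg = 0x3F8
clock 8: out=0, reg = 0x1FC
clock 9: out=0, reg = 0x0FE
clock 10: out=0, reg = 0x07F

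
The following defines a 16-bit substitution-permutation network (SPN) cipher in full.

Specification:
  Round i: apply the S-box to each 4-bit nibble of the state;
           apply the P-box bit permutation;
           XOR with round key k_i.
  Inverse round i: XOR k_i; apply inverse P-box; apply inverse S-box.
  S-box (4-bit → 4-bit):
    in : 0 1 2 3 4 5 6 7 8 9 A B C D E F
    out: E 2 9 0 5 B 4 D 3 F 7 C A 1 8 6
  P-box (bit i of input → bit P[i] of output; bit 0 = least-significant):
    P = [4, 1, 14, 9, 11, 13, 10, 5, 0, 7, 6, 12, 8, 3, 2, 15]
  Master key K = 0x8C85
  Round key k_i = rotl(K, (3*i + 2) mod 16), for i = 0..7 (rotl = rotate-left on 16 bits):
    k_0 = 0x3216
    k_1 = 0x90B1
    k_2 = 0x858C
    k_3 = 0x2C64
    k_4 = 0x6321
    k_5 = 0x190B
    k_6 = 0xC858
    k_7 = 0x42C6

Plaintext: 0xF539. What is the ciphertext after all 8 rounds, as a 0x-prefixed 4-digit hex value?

s_0 = plaintext = 0xF539
s_1 = Round(s_0, k_0) = 0x6089
s_2 = Round(s_1, k_1) = 0xEA67
s_3 = Round(s_2, k_2) = 0x435D
s_4 = Round(s_3, k_3) = 0x0550
s_5 = Round(s_4, k_4) = 0x998E
s_6 = Round(s_5, k_5) = 0xA2C6
s_7 = Round(s_6, k_6) = 0xB975
s_8 = Round(s_7, k_7) = 0xDC31

0xDC31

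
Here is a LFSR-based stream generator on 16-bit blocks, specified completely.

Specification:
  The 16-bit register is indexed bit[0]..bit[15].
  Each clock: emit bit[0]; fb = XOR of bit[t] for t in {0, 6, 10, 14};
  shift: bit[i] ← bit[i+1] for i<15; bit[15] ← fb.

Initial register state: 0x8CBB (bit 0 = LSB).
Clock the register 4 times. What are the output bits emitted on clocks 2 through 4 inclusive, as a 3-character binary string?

reg_0 = 0x8CBB
clock 1: out=1, reg = 0x465D
clock 2: out=1, reg = 0x232E
clock 3: out=0, reg = 0x1197
clock 4: out=1, reg = 0x88CB

101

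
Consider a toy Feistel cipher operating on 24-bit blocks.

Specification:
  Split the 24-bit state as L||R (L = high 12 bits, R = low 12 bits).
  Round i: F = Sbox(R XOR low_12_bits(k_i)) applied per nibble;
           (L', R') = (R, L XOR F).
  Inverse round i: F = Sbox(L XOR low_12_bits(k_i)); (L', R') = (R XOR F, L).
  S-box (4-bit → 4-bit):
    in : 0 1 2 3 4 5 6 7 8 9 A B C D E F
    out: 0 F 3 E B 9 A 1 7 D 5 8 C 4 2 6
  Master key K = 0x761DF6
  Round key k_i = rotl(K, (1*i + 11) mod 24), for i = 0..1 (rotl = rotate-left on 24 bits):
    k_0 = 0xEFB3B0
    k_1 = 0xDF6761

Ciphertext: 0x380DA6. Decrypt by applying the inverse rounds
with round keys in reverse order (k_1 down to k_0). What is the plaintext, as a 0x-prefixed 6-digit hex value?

0xA6D689

s_0 = ciphertext = 0x380DA6
s_1 = InvRound(s_0, k_1) = 0x689380
s_2 = InvRound(s_1, k_0) = 0xA6D689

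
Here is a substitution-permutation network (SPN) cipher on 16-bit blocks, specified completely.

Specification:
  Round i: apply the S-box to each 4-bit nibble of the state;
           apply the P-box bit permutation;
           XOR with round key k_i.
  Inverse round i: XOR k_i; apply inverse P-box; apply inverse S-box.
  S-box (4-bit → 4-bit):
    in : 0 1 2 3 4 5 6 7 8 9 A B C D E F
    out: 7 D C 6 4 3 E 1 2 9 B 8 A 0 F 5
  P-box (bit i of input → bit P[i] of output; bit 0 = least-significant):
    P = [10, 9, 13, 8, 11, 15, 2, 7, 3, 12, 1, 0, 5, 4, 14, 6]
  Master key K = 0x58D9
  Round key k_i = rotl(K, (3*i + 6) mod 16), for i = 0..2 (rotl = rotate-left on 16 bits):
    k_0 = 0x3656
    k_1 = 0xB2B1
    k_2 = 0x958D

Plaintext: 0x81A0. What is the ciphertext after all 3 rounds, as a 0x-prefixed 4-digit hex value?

0x78CE

s_0 = plaintext = 0x81A0
s_1 = Round(s_0, k_0) = 0x98CD
s_2 = Round(s_1, k_1) = 0x2251
s_3 = Round(s_2, k_2) = 0x78CE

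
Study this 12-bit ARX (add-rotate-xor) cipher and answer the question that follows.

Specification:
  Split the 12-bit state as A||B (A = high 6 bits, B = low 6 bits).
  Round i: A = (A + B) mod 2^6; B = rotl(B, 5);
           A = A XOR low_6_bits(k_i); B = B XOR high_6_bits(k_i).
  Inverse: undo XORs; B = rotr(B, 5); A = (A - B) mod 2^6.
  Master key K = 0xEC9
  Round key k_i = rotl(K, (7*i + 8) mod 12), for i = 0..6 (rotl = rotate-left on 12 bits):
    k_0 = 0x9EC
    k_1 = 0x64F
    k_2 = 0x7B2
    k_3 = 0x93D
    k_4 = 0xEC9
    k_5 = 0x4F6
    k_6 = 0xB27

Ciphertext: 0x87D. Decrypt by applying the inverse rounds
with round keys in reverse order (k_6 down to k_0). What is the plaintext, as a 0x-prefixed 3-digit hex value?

s_0 = ciphertext = 0x87D
s_1 = InvRound(s_0, k_6) = 0x922
s_2 = InvRound(s_1, k_5) = 0xBE3
s_3 = InvRound(s_2, k_4) = 0xDB0
s_4 = InvRound(s_3, k_3) = 0x8E8
s_5 = InvRound(s_4, k_2) = 0x92D
s_6 = InvRound(s_5, k_1) = 0x0A9
s_7 = InvRound(s_6, k_0) = 0x49C

0x49C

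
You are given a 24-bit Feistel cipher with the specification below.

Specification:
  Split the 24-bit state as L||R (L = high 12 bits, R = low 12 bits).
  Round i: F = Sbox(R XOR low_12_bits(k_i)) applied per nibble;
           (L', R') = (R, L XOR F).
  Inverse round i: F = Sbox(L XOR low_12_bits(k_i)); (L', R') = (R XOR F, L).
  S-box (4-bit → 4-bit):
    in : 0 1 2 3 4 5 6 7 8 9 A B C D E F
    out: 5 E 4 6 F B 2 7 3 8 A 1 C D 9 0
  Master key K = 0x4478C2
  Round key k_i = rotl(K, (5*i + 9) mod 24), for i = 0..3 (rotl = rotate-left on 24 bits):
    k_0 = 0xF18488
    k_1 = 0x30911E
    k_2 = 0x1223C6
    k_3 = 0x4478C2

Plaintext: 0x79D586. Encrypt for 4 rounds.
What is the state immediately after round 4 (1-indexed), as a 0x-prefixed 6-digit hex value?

s_0 = plaintext = 0x79D586
s_1 = Round(s_0, k_0) = 0x5869C4
s_2 = Round(s_1, k_1) = 0x9C465C
s_3 = Round(s_2, k_2) = 0x65C24E
s_4 = Round(s_3, k_3) = 0x24EC60

0x24EC60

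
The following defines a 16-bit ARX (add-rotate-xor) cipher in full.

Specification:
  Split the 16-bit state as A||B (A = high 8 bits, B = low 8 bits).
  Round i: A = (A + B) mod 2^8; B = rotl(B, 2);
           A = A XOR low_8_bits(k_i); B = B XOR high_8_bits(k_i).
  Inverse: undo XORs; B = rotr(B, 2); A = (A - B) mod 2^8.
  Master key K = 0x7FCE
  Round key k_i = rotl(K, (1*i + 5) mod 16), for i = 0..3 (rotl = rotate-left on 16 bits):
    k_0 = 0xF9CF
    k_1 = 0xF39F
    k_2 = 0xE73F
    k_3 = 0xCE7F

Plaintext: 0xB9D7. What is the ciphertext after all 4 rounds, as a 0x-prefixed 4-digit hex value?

0x01C7

s_0 = plaintext = 0xB9D7
s_1 = Round(s_0, k_0) = 0x5FA6
s_2 = Round(s_1, k_1) = 0x9A69
s_3 = Round(s_2, k_2) = 0x3C42
s_4 = Round(s_3, k_3) = 0x01C7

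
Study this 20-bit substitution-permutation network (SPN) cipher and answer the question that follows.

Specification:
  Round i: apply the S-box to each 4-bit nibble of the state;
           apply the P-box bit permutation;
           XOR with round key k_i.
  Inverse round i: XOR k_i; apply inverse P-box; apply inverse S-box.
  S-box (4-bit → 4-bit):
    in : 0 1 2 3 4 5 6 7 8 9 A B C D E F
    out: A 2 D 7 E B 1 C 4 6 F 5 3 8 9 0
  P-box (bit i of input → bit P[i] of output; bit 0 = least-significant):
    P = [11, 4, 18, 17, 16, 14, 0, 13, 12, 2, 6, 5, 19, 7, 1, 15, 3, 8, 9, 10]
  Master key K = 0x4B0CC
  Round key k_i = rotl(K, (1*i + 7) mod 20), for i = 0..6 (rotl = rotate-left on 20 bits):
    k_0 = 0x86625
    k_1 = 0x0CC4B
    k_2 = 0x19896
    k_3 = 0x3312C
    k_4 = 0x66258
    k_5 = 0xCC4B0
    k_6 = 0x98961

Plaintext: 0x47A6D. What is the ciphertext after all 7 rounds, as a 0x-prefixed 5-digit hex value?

0x7D50F

s_0 = plaintext = 0x47A6D
s_1 = Round(s_0, k_0) = 0xBF143
s_2 = Round(s_1, k_1) = 0x4A656
s_3 = Round(s_2, k_2) = 0x86714
s_4 = Round(s_3, k_3) = 0xD735C
s_5 = Round(s_4, k_4) = 0x79E0E
s_6 = Round(s_5, k_5) = 0xEBA12
s_7 = Round(s_6, k_6) = 0x7D50F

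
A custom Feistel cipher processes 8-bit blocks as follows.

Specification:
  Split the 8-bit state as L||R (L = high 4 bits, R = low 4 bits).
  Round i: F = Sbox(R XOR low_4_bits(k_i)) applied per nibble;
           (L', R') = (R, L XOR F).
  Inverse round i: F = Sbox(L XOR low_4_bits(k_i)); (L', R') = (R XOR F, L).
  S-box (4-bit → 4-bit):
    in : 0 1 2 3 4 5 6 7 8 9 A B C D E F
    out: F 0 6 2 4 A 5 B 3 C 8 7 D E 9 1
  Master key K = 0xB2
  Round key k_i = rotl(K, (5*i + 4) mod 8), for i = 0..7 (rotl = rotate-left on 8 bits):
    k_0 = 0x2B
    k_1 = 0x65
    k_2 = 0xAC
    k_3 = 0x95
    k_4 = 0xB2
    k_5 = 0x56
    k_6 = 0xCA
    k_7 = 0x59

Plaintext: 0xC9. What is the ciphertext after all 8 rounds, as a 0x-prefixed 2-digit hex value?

s_0 = plaintext = 0xC9
s_1 = Round(s_0, k_0) = 0x9A
s_2 = Round(s_1, k_1) = 0xA8
s_3 = Round(s_2, k_2) = 0x8E
s_4 = Round(s_3, k_3) = 0xEF
s_5 = Round(s_4, k_4) = 0xF0
s_6 = Round(s_5, k_5) = 0x0A
s_7 = Round(s_6, k_6) = 0xAF
s_8 = Round(s_7, k_7) = 0xFF

0xFF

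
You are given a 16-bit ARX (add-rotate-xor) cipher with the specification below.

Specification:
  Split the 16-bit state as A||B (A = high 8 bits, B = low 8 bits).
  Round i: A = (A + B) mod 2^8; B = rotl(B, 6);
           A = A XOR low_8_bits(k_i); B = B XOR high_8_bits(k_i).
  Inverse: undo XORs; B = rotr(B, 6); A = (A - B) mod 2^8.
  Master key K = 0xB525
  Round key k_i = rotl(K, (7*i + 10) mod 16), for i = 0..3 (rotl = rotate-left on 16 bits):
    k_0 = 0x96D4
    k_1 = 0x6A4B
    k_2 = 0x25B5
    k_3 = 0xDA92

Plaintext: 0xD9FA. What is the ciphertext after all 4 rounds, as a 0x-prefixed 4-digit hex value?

0x3C95

s_0 = plaintext = 0xD9FA
s_1 = Round(s_0, k_0) = 0x0728
s_2 = Round(s_1, k_1) = 0x6460
s_3 = Round(s_2, k_2) = 0x713D
s_4 = Round(s_3, k_3) = 0x3C95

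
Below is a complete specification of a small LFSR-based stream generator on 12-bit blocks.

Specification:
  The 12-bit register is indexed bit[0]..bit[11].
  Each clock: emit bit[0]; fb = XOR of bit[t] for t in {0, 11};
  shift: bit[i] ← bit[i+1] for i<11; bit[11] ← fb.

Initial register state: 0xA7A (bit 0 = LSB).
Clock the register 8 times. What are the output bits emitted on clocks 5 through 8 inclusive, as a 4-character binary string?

reg_0 = 0xA7A
clock 1: out=0, reg = 0xD3D
clock 2: out=1, reg = 0x69E
clock 3: out=0, reg = 0x34F
clock 4: out=1, reg = 0x9A7
clock 5: out=1, reg = 0x4D3
clock 6: out=1, reg = 0xA69
clock 7: out=1, reg = 0x534
clock 8: out=0, reg = 0x29A

1110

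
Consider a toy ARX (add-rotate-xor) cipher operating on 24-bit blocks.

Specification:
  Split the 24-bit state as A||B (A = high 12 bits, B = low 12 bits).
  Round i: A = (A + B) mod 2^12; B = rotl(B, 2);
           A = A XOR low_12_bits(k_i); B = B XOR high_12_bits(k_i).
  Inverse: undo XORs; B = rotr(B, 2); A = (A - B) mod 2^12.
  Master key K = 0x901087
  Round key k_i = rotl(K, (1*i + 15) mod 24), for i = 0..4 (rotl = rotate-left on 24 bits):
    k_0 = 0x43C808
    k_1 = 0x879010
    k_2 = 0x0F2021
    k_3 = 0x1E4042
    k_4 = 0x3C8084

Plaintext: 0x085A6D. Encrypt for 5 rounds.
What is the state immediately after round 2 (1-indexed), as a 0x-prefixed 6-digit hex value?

0x094E52

s_0 = plaintext = 0x085A6D
s_1 = Round(s_0, k_0) = 0x2FAD8A
s_2 = Round(s_1, k_1) = 0x094E52
s_3 = Round(s_2, k_2) = 0xEC79B9
s_4 = Round(s_3, k_3) = 0x8C2702
s_5 = Round(s_4, k_4) = 0xF40FC1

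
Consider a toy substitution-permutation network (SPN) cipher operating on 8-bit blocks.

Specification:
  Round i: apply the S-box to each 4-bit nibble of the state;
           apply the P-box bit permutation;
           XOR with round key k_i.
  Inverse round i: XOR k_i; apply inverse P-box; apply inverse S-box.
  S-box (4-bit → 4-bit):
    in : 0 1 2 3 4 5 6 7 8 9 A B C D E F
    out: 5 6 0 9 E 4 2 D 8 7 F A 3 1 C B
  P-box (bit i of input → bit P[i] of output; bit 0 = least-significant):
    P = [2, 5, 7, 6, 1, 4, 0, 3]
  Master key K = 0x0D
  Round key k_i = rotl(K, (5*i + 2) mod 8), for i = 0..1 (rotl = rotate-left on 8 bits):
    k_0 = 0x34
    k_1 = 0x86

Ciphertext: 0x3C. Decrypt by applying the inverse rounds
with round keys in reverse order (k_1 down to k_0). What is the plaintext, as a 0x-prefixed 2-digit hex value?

0x57

s_0 = ciphertext = 0x3C
s_1 = InvRound(s_0, k_1) = 0xF1
s_2 = InvRound(s_1, k_0) = 0x57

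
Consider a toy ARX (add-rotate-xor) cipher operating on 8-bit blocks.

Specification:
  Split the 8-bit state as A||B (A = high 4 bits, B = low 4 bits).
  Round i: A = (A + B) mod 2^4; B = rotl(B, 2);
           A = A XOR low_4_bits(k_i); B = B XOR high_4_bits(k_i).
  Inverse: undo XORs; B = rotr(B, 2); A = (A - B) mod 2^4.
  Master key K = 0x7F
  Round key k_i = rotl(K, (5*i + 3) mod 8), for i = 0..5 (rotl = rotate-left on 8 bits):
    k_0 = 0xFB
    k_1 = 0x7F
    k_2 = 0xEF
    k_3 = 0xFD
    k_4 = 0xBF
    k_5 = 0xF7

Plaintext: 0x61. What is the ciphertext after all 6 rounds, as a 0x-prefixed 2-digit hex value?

0x4C

s_0 = plaintext = 0x61
s_1 = Round(s_0, k_0) = 0xCB
s_2 = Round(s_1, k_1) = 0x89
s_3 = Round(s_2, k_2) = 0xE8
s_4 = Round(s_3, k_3) = 0xBD
s_5 = Round(s_4, k_4) = 0x7C
s_6 = Round(s_5, k_5) = 0x4C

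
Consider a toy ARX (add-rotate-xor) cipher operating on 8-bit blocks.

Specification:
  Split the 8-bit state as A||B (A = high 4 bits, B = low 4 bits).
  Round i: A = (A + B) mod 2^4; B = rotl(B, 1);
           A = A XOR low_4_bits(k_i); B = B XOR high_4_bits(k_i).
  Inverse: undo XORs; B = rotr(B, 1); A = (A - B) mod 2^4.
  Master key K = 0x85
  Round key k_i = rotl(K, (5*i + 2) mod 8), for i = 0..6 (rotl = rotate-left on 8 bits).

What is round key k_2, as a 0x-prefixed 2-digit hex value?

0x58

K = 0x85
k_0 = rotl(K, (5*0+2) mod 8) = rotl(K, 2) = 0x16
k_1 = rotl(K, (5*1+2) mod 8) = rotl(K, 7) = 0xC2
k_2 = rotl(K, (5*2+2) mod 8) = rotl(K, 4) = 0x58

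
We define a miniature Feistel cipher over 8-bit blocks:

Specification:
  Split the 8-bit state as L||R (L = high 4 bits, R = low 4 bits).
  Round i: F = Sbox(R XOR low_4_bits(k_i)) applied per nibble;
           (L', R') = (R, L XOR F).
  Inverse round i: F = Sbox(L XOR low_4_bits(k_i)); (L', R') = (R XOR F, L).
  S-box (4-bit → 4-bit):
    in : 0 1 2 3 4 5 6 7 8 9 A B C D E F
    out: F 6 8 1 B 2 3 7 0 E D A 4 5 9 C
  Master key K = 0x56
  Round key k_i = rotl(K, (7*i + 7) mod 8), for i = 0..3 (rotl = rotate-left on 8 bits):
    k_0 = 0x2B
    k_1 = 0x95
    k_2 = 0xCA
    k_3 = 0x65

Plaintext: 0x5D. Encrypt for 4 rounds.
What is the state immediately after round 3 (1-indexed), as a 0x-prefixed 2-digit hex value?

s_0 = plaintext = 0x5D
s_1 = Round(s_0, k_0) = 0xD6
s_2 = Round(s_1, k_1) = 0x6C
s_3 = Round(s_2, k_2) = 0xC5
s_4 = Round(s_3, k_3) = 0x53

0xC5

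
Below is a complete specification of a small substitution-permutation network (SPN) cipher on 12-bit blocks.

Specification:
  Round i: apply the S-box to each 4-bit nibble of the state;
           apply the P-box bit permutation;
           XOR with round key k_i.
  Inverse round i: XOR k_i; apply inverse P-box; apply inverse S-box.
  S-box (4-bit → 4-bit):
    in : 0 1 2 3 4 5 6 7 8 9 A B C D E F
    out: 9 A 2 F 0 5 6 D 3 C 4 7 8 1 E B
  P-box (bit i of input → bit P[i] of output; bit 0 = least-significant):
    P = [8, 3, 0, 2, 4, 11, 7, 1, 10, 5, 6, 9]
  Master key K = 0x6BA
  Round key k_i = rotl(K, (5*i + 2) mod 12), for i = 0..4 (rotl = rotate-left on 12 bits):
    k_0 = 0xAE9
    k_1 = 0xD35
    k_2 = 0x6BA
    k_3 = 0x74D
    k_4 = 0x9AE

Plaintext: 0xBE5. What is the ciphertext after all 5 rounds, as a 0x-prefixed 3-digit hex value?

0x848

s_0 = plaintext = 0xBE5
s_1 = Round(s_0, k_0) = 0x70A
s_2 = Round(s_1, k_1) = 0xB66
s_3 = Round(s_2, k_2) = 0xA53
s_4 = Round(s_3, k_3) = 0x690
s_5 = Round(s_4, k_4) = 0x848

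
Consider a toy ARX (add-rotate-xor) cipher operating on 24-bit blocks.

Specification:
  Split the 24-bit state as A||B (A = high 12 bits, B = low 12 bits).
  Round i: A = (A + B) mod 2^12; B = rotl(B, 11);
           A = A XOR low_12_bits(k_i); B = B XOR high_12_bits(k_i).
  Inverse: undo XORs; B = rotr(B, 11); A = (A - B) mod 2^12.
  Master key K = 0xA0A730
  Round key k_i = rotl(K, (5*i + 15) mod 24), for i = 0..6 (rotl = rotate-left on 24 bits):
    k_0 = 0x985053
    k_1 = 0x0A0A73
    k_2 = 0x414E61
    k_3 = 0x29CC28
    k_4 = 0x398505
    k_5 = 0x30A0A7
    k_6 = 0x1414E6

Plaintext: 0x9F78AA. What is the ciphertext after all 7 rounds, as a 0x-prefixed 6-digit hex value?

0x005802

s_0 = plaintext = 0x9F78AA
s_1 = Round(s_0, k_0) = 0x2F2DD0
s_2 = Round(s_1, k_1) = 0xAB1648
s_3 = Round(s_2, k_2) = 0xE98730
s_4 = Round(s_3, k_3) = 0x9E0104
s_5 = Round(s_4, k_4) = 0xFE131A
s_6 = Round(s_5, k_5) = 0x25C287
s_7 = Round(s_6, k_6) = 0x005802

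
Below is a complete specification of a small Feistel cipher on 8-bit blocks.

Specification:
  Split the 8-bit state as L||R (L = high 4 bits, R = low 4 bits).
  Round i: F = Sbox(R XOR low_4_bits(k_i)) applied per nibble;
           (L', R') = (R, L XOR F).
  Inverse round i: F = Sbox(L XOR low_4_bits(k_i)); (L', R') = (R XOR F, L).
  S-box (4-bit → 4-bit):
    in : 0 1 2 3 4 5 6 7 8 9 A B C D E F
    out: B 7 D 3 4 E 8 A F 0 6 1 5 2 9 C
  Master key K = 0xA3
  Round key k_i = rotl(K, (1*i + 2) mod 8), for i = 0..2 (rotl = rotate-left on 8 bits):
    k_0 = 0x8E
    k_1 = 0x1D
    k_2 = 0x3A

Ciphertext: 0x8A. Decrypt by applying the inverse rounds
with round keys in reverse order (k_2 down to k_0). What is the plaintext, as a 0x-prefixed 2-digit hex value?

s_0 = ciphertext = 0x8A
s_1 = InvRound(s_0, k_2) = 0x78
s_2 = InvRound(s_1, k_1) = 0xE7
s_3 = InvRound(s_2, k_0) = 0xCE

0xCE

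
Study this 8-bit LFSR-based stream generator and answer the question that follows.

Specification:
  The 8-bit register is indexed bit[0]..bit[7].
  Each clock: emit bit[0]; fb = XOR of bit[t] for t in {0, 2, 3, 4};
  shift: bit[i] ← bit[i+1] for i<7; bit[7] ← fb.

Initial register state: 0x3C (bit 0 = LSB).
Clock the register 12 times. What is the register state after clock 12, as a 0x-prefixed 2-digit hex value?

0x46

reg_0 = 0x3C
clock 1: out=0, reg = 0x9E
clock 2: out=0, reg = 0xCF
clock 3: out=1, reg = 0xE7
clock 4: out=1, reg = 0x73
clock 5: out=1, reg = 0x39
clock 6: out=1, reg = 0x9C
clock 7: out=0, reg = 0xCE
clock 8: out=0, reg = 0x67
clock 9: out=1, reg = 0x33
clock 10: out=1, reg = 0x19
clock 11: out=1, reg = 0x8C
clock 12: out=0, reg = 0x46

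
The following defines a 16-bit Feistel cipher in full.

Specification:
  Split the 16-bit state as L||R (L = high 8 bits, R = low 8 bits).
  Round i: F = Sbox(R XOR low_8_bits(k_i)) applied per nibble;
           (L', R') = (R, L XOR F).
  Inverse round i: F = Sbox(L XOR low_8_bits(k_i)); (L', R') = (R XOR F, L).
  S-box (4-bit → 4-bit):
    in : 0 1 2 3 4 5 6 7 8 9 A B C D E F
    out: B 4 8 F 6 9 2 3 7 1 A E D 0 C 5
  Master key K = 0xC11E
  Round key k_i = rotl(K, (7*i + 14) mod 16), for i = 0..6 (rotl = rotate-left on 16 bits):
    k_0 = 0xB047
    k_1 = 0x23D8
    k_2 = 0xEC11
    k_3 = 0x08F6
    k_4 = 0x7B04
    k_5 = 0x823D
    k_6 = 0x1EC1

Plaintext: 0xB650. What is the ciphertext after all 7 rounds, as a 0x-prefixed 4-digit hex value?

s_0 = plaintext = 0xB650
s_1 = Round(s_0, k_0) = 0x50F5
s_2 = Round(s_1, k_1) = 0xF5D0
s_3 = Round(s_2, k_2) = 0xD021
s_4 = Round(s_3, k_3) = 0x21D3
s_5 = Round(s_4, k_4) = 0xD322
s_6 = Round(s_5, k_5) = 0x2296
s_7 = Round(s_6, k_6) = 0x96B1

0x96B1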